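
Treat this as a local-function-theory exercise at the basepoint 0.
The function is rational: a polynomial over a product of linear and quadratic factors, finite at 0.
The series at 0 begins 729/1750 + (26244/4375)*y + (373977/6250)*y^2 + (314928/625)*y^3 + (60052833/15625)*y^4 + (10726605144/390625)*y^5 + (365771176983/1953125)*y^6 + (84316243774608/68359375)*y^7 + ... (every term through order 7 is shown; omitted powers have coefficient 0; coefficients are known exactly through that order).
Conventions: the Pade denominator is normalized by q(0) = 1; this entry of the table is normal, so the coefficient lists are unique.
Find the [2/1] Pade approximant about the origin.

Taylor coefficients needed (read off): a_0 = 729/1750, a_1 = 26244/4375, a_2 = 373977/6250, a_3 = 314928/625.
Write the denominator as Q(y) = 1 + q1*y. Requiring Q*f - P = O(y^4) with deg P <= 2 kills the coefficients of y^3..y^3 in Q*f:
  y^3: a_3 + q1*a_2 = 0, i.e. 314928/625 + (373977/6250)*q1 = 0.
Solving this linear system: q1 = -160/19.
The numerator is Q*f truncated at degree 2: P0 = a_0 = 729/1750; P1 = a_1 + q1*a_0 = 207036/83125; P2 = a_2 + q1*a_1 = 7748541/831250.

The Pade approximant has numerator coefficients [729/1750, 207036/83125, 7748541/831250]; denominator coefficients [1, -160/19].


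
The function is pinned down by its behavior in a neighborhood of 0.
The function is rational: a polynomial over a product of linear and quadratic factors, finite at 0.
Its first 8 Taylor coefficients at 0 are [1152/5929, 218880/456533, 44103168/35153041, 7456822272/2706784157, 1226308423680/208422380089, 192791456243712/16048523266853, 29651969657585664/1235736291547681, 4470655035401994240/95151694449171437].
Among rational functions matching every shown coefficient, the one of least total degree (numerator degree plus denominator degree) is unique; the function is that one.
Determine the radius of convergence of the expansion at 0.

The radius of convergence is -1/2 + (1/6)*sqrt(42).

No rational of total degree below 5 reproduces all 8 coefficients; solving the [0/5] Pade equations on them gives f(κ) = -4/(7*(κ - 7/2)*(κ**2 + κ - 11/12)**2), whose expansion matches every shown term.
Denominator factor (κ**2 + κ - 11/12)^2: discriminant 14/3, real irrational roots -1/2 + (1/6)*sqrt(42) and -1/2 - (1/6)*sqrt(42); poles of order 2, moduli -1/2 + (1/6)*sqrt(42) and 1/2 + (1/6)*sqrt(42).
Denominator factor (κ - 7/2): pole of order 1 at 7/2, modulus 7/2.
The radius of convergence is the smallest modulus among the singular points: -1/2 + (1/6)*sqrt(42).


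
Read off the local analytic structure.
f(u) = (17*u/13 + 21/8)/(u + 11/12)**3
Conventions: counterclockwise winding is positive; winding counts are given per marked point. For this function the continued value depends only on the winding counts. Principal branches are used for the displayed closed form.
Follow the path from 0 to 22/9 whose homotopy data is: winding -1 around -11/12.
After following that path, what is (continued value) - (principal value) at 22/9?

Continued minus principal equals 0.

The function is rational, hence single-valued: continuing it around any pole returns the same value, so the difference is 0.


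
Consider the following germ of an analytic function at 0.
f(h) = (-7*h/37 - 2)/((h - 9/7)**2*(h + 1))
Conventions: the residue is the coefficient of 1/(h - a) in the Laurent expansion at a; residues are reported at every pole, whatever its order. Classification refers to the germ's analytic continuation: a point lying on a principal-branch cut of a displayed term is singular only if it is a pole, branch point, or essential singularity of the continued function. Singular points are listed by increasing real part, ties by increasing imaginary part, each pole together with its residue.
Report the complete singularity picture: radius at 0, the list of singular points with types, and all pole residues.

Denominator factor (h + 1): pole of order 1 at -1, modulus 1.
Denominator factor (h - 9/7)^2: pole of order 2 at 9/7, modulus 9/7.
The radius of convergence is the smallest modulus among the singular points: 1.
At the order-1 pole -1 set g(h) = (h - (-1))*f(h) = (-7*h/37 - 2)/(h - 9/7)**2.
Simple pole: residue = g(a) at a = -1, which is -3283/9472.
At the order-2 pole 9/7 set g(h) = (h - (9/7))^2*f(h) = (-7*h/37 - 2)/(h + 1).
Order-2 pole: residue = g'(a); g'(9/7) = 3283/9472, so the residue is 3283/9472.
List the singular points by increasing real part (a conjugate pair: the negative imaginary part first).

Radius of convergence at 0: 1.
At -1: a pole of order 1; residue -3283/9472.
At 9/7: a pole of order 2; residue 3283/9472.


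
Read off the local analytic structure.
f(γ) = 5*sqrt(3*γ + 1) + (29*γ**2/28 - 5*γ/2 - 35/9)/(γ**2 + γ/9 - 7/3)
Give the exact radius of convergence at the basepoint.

Denominator factor (γ**2 + γ/9 - 7/3): discriminant 757/81, real irrational roots -1/18 + (1/18)*sqrt(757) and -1/18 - (1/18)*sqrt(757); poles of order 1, moduli -1/18 + (1/18)*sqrt(757) and 1/18 + (1/18)*sqrt(757).
Branch term (5)*sqrt(1 - γ/(-1/3)): its argument vanishes at γ = -1/3, a square-root branch point, modulus 1/3.
The radius of convergence is the smallest modulus among the singular points: 1/3.

The radius of convergence is 1/3.


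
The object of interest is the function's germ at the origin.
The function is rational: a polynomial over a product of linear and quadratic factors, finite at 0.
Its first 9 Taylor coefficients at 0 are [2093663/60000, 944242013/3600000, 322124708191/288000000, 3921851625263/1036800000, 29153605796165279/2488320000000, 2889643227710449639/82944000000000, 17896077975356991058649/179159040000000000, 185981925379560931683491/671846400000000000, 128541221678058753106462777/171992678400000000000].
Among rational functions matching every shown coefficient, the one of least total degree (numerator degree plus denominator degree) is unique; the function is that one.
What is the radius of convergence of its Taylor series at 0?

No rational of total degree below 7 reproduces all 9 coefficients; solving the [0/7] Pade equations on them gives f(h) = -39/(40*(h - 5/11)**3*(h**2 - h/4 + 6/11)**2), whose expansion matches every shown term.
Denominator factor (h - 5/11)^3: pole of order 3 at 5/11, modulus 5/11.
Denominator factor (h**2 - h/4 + 6/11)^2: discriminant -373/176, complex-conjugate roots (1/8) + ((1/88)*sqrt(4103))*i and (1/8) - ((1/88)*sqrt(4103))*i; poles of order 2, moduli (1/11)*sqrt(66) and (1/11)*sqrt(66).
The radius of convergence is the smallest modulus among the singular points: 5/11.

The radius of convergence is 5/11.


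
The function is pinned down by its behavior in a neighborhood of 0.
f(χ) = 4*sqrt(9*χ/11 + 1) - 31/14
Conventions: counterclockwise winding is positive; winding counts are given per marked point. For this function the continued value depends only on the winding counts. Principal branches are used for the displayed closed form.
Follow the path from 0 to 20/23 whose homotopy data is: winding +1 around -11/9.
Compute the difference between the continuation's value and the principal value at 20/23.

The rational part is single-valued and drops out of the difference; each branch term changes only by its own monodromy.
(4)*sqrt(1 - χ/(-11/9)): winding +1 is odd, the square root flips sign, contributing -2*(4)*sqrt(1 - (20/23)/(-11/9)) = -2*(4)*sqrt(433/253) = -(8/253)*sqrt(109549).
Summing the contributions at χ = 20/23 gives -(8/253)*sqrt(109549).

Continued minus principal equals -(8/253)*sqrt(109549).


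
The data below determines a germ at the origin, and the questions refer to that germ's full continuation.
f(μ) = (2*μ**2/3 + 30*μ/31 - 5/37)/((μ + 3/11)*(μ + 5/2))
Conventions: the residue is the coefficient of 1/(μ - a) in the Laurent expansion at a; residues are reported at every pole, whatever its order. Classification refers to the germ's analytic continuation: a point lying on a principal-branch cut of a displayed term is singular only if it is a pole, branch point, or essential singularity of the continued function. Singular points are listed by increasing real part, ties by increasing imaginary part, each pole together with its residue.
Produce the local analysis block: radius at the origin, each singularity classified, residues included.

Denominator factor (μ + 5/2): pole of order 1 at -5/2, modulus 5/2.
Denominator factor (μ + 3/11): pole of order 1 at -3/11, modulus 3/11.
The radius of convergence is the smallest modulus among the singular points: 3/11.
At the order-1 pole -5/2 set g(μ) = (μ - (-5/2))*f(μ) = (2*μ**2/3 + 30*μ/31 - 5/37)/(μ + 3/11).
Simple pole: residue = g(a) at a = -5/2, which is -17435/24087.
At the order-1 pole -3/11 set g(μ) = (μ - (-3/11))*f(μ) = (2*μ**2/3 + 30*μ/31 - 5/37)/(μ + 5/2).
Simple pole: residue = g(a) at a = -3/11, which is -13858/88319.
List the singular points by increasing real part (a conjugate pair: the negative imaginary part first).

Radius of convergence at 0: 3/11.
At -5/2: a pole of order 1; residue -17435/24087.
At -3/11: a pole of order 1; residue -13858/88319.


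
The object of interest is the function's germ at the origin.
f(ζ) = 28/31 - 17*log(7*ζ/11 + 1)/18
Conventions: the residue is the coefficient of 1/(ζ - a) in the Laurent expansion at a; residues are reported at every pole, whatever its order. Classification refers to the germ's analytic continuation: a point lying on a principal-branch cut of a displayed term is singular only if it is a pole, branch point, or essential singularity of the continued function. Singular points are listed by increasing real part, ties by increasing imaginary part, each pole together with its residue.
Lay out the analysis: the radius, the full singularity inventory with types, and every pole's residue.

Branch term (-17/18)*log(1 - ζ/(-11/7)): its argument vanishes at ζ = -11/7, a logarithmic branch point, modulus 11/7.
The radius of convergence is the smallest modulus among the singular points: 11/7.

Radius of convergence at 0: 11/7.
At -11/7: a logarithmic branch point.


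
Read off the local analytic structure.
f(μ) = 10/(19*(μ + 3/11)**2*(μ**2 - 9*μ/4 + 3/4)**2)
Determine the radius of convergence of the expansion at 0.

Denominator factor (μ + 3/11)^2: pole of order 2 at -3/11, modulus 3/11.
Denominator factor (μ**2 - 9*μ/4 + 3/4)^2: discriminant 33/16, real irrational roots 9/8 + (1/8)*sqrt(33) and 9/8 - (1/8)*sqrt(33); poles of order 2, moduli 9/8 + (1/8)*sqrt(33) and 9/8 - (1/8)*sqrt(33).
The radius of convergence is the smallest modulus among the singular points: 3/11.

The radius of convergence is 3/11.


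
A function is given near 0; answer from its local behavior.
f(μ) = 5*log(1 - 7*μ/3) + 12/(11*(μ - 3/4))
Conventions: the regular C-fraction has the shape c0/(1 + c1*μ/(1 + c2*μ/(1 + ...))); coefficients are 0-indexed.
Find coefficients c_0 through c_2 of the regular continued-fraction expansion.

The regular C-fraction coefficients are [-16/11, -449/48, 175945/21552].

Taylor coefficients (expand at 0): a_0 = -16/11, a_1 = -449/33, a_2 = -1069/66.
c0 = a_0 = -16/11. Peel one level at a time: if S = 1 + c*μ/S' with S'(0) = 1, then c is the μ-coefficient of S and S' = c*μ/(S - 1).
S_1 = c0/f = 1 + (-449/48)*μ + (175945/2304)*μ^2 + ...; c1 = -449/48.
S_2 = c1*μ/(S_1 - 1) = 1 + (175945/21552)*μ + ...; c2 = 175945/21552.


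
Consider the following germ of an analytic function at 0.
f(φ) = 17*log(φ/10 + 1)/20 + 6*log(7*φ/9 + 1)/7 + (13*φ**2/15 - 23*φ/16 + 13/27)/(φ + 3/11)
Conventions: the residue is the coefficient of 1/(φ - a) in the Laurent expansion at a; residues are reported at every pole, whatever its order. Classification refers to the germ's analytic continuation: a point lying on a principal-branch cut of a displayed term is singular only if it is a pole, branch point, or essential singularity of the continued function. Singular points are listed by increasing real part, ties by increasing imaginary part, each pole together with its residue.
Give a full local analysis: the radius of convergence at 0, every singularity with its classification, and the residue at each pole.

Radius of convergence at 0: 3/11.
At -10: a logarithmic branch point.
At -9/7: a logarithmic branch point.
At -3/11: a pole of order 1; residue 245153/261360.

Denominator factor (φ + 3/11): pole of order 1 at -3/11, modulus 3/11.
Branch term (6/7)*log(1 - φ/(-9/7)): its argument vanishes at φ = -9/7, a logarithmic branch point, modulus 9/7.
Branch term (17/20)*log(1 - φ/(-10)): its argument vanishes at φ = -10, a logarithmic branch point, modulus 10.
The radius of convergence is the smallest modulus among the singular points: 3/11.
The branch terms are analytic at -3/11 and contribute nothing to the residue; only the rational part matters.
At the order-1 pole -3/11 set g(φ) = (φ - (-3/11))*(rational part) = 13*φ**2/15 - 23*φ/16 + 13/27.
Simple pole: residue = g(a) at a = -3/11, which is 245153/261360.
List the singular points by increasing real part (a conjugate pair: the negative imaginary part first).


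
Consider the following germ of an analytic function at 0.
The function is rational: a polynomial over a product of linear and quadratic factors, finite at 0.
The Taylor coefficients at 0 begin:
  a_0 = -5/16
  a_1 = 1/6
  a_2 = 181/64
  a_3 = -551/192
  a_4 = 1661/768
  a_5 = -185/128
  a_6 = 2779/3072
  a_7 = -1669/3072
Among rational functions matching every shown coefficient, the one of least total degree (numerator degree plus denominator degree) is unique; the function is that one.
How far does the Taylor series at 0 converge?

No rational of total degree below 4 reproduces all 8 coefficients; solving the [2/2] Pade equations on them gives f(v) = (35*v**2/3 - 7*v/12 - 5/4)/(v + 2)**2, whose expansion matches every shown term.
Denominator factor (v + 2)^2: pole of order 2 at -2, modulus 2.
The radius of convergence is the smallest modulus among the singular points: 2.

The radius of convergence is 2.


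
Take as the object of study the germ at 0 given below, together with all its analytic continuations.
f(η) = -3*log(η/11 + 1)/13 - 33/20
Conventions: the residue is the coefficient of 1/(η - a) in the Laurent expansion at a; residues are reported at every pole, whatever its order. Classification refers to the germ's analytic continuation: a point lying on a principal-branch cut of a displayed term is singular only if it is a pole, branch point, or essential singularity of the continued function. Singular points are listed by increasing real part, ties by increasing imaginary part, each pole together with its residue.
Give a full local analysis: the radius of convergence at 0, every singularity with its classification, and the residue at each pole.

Branch term (-3/13)*log(1 - η/(-11)): its argument vanishes at η = -11, a logarithmic branch point, modulus 11.
The radius of convergence is the smallest modulus among the singular points: 11.

Radius of convergence at 0: 11.
At -11: a logarithmic branch point.


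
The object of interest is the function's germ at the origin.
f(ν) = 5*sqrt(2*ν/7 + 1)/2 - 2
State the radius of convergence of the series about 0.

Branch term (5/2)*sqrt(1 - ν/(-7/2)): its argument vanishes at ν = -7/2, a square-root branch point, modulus 7/2.
The radius of convergence is the smallest modulus among the singular points: 7/2.

The radius of convergence is 7/2.


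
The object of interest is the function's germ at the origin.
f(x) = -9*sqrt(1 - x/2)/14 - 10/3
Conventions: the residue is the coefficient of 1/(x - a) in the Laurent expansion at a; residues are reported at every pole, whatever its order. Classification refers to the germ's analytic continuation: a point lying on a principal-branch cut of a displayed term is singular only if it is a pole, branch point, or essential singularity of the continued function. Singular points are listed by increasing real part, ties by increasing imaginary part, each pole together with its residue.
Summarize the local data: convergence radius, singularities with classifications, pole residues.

Branch term (-9/14)*sqrt(1 - x/(2)): its argument vanishes at x = 2, a square-root branch point, modulus 2.
The radius of convergence is the smallest modulus among the singular points: 2.

Radius of convergence at 0: 2.
At 2: an algebraic (square-root) branch point.


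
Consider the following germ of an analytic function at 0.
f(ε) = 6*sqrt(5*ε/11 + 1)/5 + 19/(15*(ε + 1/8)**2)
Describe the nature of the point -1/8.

The point is a pole of order 2.

The denominator factor ε + 1/8 vanishes at -1/8 and appears to the power 2; the numerator there equals 19/15, nonzero, and no other factor vanishes.
The branch terms are analytic at this point.
Hence a pole whose order is the multiplicity, 2.


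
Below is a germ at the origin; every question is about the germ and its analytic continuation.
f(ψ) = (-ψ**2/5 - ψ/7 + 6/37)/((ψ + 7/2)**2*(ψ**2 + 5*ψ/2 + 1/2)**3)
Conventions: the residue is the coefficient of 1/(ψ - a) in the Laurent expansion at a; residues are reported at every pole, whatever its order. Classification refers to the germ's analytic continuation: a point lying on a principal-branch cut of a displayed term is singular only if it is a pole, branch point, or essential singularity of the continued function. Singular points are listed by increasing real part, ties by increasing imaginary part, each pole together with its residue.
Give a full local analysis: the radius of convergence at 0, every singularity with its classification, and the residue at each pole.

Radius of convergence at 0: 5/4 - (1/4)*sqrt(17).
At -7/2: a pole of order 2; residue -197951/2652160.
At -5/4 - (1/4)*sqrt(17): a pole of order 3; residue 197951/5304320 + (29982801/3722874880)*sqrt(17).
At -5/4 + (1/4)*sqrt(17): a pole of order 3; residue 197951/5304320 - (29982801/3722874880)*sqrt(17).

Denominator factor (ψ + 7/2)^2: pole of order 2 at -7/2, modulus 7/2.
Denominator factor (ψ**2 + 5*ψ/2 + 1/2)^3: discriminant 17/4, real irrational roots -5/4 + (1/4)*sqrt(17) and -5/4 - (1/4)*sqrt(17); poles of order 3, moduli 5/4 - (1/4)*sqrt(17) and 5/4 + (1/4)*sqrt(17).
The radius of convergence is the smallest modulus among the singular points: 5/4 - (1/4)*sqrt(17).
At the order-2 pole -7/2 set g(ψ) = (ψ - (-7/2))^2*f(ψ) = (-ψ**2/5 - ψ/7 + 6/37)/(ψ**2 + 5*ψ/2 + 1/2)**3.
Order-2 pole: residue = g'(a); g'(-7/2) = -197951/2652160, so the residue is -197951/2652160.
The factor ψ**2 + 5*ψ/2 + 1/2 splits as (ψ - a)(ψ - a') with a = -5/4 - (1/4)*sqrt(17), a' = -5/4 + (1/4)*sqrt(17). At the order-3 pole a set g(ψ) = (ψ - a)^3*f(ψ) = [(-ψ**2/5 - ψ/7 + 6/37)/(ψ + 7/2)**2] / (ψ - a')^3.
Order-3 pole: residue = g''(a)/2; g''(-5/4 - (1/4)*sqrt(17)) = 197951/2652160 + (29982801/1861437440)*sqrt(17), so the residue is 197951/5304320 + (29982801/3722874880)*sqrt(17).
The factor ψ**2 + 5*ψ/2 + 1/2 splits as (ψ - a)(ψ - a') with a = -5/4 + (1/4)*sqrt(17), a' = -5/4 - (1/4)*sqrt(17). At the order-3 pole a set g(ψ) = (ψ - a)^3*f(ψ) = [(-ψ**2/5 - ψ/7 + 6/37)/(ψ + 7/2)**2] / (ψ - a')^3.
Order-3 pole: residue = g''(a)/2; g''(-5/4 + (1/4)*sqrt(17)) = 197951/2652160 - (29982801/1861437440)*sqrt(17), so the residue is 197951/5304320 - (29982801/3722874880)*sqrt(17).
List the singular points by increasing real part (a conjugate pair: the negative imaginary part first).


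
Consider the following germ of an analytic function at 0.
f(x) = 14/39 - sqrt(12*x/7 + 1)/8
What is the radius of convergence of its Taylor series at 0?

The radius of convergence is 7/12.

Branch term (-1/8)*sqrt(1 - x/(-7/12)): its argument vanishes at x = -7/12, a square-root branch point, modulus 7/12.
The radius of convergence is the smallest modulus among the singular points: 7/12.


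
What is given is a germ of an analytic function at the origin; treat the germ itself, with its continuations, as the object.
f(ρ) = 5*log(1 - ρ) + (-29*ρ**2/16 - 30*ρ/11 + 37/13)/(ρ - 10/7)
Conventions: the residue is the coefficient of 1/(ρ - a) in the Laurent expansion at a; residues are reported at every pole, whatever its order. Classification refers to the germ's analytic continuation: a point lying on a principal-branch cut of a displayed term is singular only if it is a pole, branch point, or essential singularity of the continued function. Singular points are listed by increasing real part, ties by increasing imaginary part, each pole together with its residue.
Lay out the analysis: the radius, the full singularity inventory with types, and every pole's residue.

Radius of convergence at 0: 1.
At 1: a logarithmic branch point.
At 10/7: a pole of order 1; residue -133103/28028.

Denominator factor (ρ - 10/7): pole of order 1 at 10/7, modulus 10/7.
Branch term (5)*log(1 - ρ/(1)): its argument vanishes at ρ = 1, a logarithmic branch point, modulus 1.
The radius of convergence is the smallest modulus among the singular points: 1.
The branch term is analytic at 10/7 and contributes nothing to the residue; only the rational part matters.
At the order-1 pole 10/7 set g(ρ) = (ρ - (10/7))*(rational part) = -29*ρ**2/16 - 30*ρ/11 + 37/13.
Simple pole: residue = g(a) at a = 10/7, which is -133103/28028.
List the singular points by increasing real part (a conjugate pair: the negative imaginary part first).


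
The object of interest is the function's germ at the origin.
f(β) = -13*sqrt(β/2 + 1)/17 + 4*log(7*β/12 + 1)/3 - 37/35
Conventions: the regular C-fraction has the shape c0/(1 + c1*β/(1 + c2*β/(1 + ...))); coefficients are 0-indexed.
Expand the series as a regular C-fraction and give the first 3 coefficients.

Taylor coefficients (expand at 0): a_0 = -1084/595, a_1 = 359/612, a_2 = -2981/14688.
c0 = a_0 = -1084/595. Peel one level at a time: if S = 1 + c*β/S' with S'(0) = 1, then c is the β-coefficient of S and S' = c*β/(S - 1).
S_1 = c0/f = 1 + (12565/39024)*β + (-11769485/1522872576)*β^2 + ...; c1 = 12565/39024.
S_2 = c1*β/(S_1 - 1) = 1 + (336271/14009616)*β + ...; c2 = 336271/14009616.

The regular C-fraction coefficients are [-1084/595, 12565/39024, 336271/14009616].


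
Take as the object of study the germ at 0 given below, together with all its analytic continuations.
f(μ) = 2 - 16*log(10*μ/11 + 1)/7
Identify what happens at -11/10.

The term (-16/7)*log(1 - μ/(-11/10)) has argument 1 - -11/10/(-11/10) = 0 at -11/10: a logarithmic (infinitely-sheeted) branch point; the remaining terms are analytic or single-valued there.

The point is a logarithmic branch point.


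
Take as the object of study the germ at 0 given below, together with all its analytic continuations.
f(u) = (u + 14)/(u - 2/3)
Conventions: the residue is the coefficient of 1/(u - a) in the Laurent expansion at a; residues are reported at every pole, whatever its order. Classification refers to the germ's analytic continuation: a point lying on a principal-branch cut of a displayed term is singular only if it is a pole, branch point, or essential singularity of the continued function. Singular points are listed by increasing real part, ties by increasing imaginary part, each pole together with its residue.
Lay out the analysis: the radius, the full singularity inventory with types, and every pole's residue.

Denominator factor (u - 2/3): pole of order 1 at 2/3, modulus 2/3.
The radius of convergence is the smallest modulus among the singular points: 2/3.
At the order-1 pole 2/3 set g(u) = (u - (2/3))*f(u) = u + 14.
Simple pole: residue = g(a) at a = 2/3, which is 44/3.

Radius of convergence at 0: 2/3.
At 2/3: a pole of order 1; residue 44/3.


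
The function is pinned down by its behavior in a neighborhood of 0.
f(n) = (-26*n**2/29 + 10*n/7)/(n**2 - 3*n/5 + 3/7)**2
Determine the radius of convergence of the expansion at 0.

Denominator factor (n**2 - 3*n/5 + 3/7)^2: discriminant -237/175, complex-conjugate roots (3/10) + ((1/70)*sqrt(1659))*i and (3/10) - ((1/70)*sqrt(1659))*i; poles of order 2, moduli (1/7)*sqrt(21) and (1/7)*sqrt(21).
The radius of convergence is the smallest modulus among the singular points: (1/7)*sqrt(21).

The radius of convergence is (1/7)*sqrt(21).


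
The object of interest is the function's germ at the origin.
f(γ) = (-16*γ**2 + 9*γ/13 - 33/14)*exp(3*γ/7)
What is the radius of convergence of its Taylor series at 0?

The radius of convergence is infinite.

The factor exp(3*γ/7) is entire and contributes no finite singular point.
The polynomial part has no poles.
No finite singular points: the Taylor series at 0 converges everywhere.


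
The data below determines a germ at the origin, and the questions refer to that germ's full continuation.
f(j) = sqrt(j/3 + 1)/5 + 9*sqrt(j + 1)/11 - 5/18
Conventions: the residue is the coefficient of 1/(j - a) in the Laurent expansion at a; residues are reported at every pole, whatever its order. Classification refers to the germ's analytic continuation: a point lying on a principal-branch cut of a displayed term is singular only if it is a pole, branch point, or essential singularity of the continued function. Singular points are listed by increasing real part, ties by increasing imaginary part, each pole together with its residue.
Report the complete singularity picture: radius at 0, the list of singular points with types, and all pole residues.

Branch term (9/11)*sqrt(1 - j/(-1)): its argument vanishes at j = -1, a square-root branch point, modulus 1.
Branch term (1/5)*sqrt(1 - j/(-3)): its argument vanishes at j = -3, a square-root branch point, modulus 3.
The radius of convergence is the smallest modulus among the singular points: 1.
List the singular points by increasing real part (a conjugate pair: the negative imaginary part first).

Radius of convergence at 0: 1.
At -3: an algebraic (square-root) branch point.
At -1: an algebraic (square-root) branch point.


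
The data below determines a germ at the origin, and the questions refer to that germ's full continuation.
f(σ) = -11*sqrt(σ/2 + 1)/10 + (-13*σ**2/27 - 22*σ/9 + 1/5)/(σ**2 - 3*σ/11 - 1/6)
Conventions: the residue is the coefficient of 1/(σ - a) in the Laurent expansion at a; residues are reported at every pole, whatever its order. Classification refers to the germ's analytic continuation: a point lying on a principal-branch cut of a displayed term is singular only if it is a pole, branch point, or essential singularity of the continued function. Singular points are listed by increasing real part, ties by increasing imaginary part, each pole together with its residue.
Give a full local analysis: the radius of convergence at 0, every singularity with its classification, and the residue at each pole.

Denominator factor (σ**2 - 3*σ/11 - 1/6): discriminant 269/363, real irrational roots 3/22 + (1/66)*sqrt(807) and 3/22 - (1/66)*sqrt(807); poles of order 1, moduli 3/22 + (1/66)*sqrt(807) and -3/22 + (1/66)*sqrt(807).
Branch term (-11/10)*sqrt(1 - σ/(-2)): its argument vanishes at σ = -2, a square-root branch point, modulus 2.
The radius of convergence is the smallest modulus among the singular points: -3/22 + (1/66)*sqrt(807).
The branch term is analytic at 3/22 - (1/66)*sqrt(807) and contributes nothing to the residue; only the rational part matters.
The factor σ**2 - 3*σ/11 - 1/6 splits as (σ - a)(σ - a') with a = 3/22 - (1/66)*sqrt(807), a' = 3/22 + (1/66)*sqrt(807). At the order-1 pole a set g(σ) = (σ - a)*(rational part) = [-13*σ**2/27 - 22*σ/9 + 1/5] / (σ - a').
Simple pole: residue = g(a) at a = 3/22 - (1/66)*sqrt(807), which is -85/66 + (11344/1198395)*sqrt(807).
The branch term is analytic at 3/22 + (1/66)*sqrt(807) and contributes nothing to the residue; only the rational part matters.
The factor σ**2 - 3*σ/11 - 1/6 splits as (σ - a)(σ - a') with a = 3/22 + (1/66)*sqrt(807), a' = 3/22 - (1/66)*sqrt(807). At the order-1 pole a set g(σ) = (σ - a)*(rational part) = [-13*σ**2/27 - 22*σ/9 + 1/5] / (σ - a').
Simple pole: residue = g(a) at a = 3/22 + (1/66)*sqrt(807), which is -85/66 - (11344/1198395)*sqrt(807).
List the singular points by increasing real part (a conjugate pair: the negative imaginary part first).

Radius of convergence at 0: -3/22 + (1/66)*sqrt(807).
At -2: an algebraic (square-root) branch point.
At 3/22 - (1/66)*sqrt(807): a pole of order 1; residue -85/66 + (11344/1198395)*sqrt(807).
At 3/22 + (1/66)*sqrt(807): a pole of order 1; residue -85/66 - (11344/1198395)*sqrt(807).


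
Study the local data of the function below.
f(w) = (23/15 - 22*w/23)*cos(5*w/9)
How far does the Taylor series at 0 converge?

The factor cos(5*w/9) is entire and contributes no finite singular point.
The polynomial part has no poles.
No finite singular points: the Taylor series at 0 converges everywhere.

The radius of convergence is infinite.


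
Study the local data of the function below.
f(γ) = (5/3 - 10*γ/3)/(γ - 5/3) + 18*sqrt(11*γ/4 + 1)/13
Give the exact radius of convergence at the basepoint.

The radius of convergence is 4/11.

Denominator factor (γ - 5/3): pole of order 1 at 5/3, modulus 5/3.
Branch term (18/13)*sqrt(1 - γ/(-4/11)): its argument vanishes at γ = -4/11, a square-root branch point, modulus 4/11.
The radius of convergence is the smallest modulus among the singular points: 4/11.


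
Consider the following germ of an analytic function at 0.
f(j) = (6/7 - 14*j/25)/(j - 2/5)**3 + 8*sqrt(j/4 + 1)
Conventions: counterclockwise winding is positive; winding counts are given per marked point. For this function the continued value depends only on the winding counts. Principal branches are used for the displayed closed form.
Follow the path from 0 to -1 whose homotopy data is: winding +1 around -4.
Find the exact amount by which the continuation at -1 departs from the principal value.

The rational part is single-valued and drops out of the difference; each branch term changes only by its own monodromy.
(8)*sqrt(1 - j/(-4)): winding +1 is odd, the square root flips sign, contributing -2*(8)*sqrt(1 - (-1)/(-4)) = -2*(8)*sqrt(3/4) = -(8)*sqrt(3).
Summing the contributions at j = -1 gives -(8)*sqrt(3).

Continued minus principal equals -(8)*sqrt(3).


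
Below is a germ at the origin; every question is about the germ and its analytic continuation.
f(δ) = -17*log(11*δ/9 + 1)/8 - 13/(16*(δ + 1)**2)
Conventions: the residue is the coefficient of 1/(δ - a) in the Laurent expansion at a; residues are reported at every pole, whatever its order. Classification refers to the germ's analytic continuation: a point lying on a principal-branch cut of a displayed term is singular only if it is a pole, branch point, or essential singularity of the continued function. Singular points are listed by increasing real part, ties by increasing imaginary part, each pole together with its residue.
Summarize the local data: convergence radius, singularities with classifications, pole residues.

Denominator factor (δ + 1)^2: pole of order 2 at -1, modulus 1.
Branch term (-17/8)*log(1 - δ/(-9/11)): its argument vanishes at δ = -9/11, a logarithmic branch point, modulus 9/11.
The radius of convergence is the smallest modulus among the singular points: 9/11.
The branch term is analytic at -1 and contributes nothing to the residue; only the rational part matters.
At the order-2 pole -1 set g(δ) = (δ - (-1))^2*(rational part) = -13/16.
Order-2 pole: residue = g'(a); g'(-1) = 0, so the residue is 0.
List the singular points by increasing real part (a conjugate pair: the negative imaginary part first).

Radius of convergence at 0: 9/11.
At -1: a pole of order 2; residue 0.
At -9/11: a logarithmic branch point.


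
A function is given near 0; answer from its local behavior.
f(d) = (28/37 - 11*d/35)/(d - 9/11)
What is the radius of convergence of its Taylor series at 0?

The radius of convergence is 9/11.

Denominator factor (d - 9/11): pole of order 1 at 9/11, modulus 9/11.
The radius of convergence is the smallest modulus among the singular points: 9/11.


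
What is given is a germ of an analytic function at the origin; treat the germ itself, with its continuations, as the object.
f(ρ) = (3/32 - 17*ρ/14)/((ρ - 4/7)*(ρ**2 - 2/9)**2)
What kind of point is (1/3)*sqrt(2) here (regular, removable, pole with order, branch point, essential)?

The denominator factor ρ**2 - 2/9 vanishes at (1/3)*sqrt(2) and appears to the power 2; the numerator there equals 3/32 - (17/42)*sqrt(2), nonzero, and no other factor vanishes.
Hence a pole whose order is the multiplicity, 2.

The point is a pole of order 2.


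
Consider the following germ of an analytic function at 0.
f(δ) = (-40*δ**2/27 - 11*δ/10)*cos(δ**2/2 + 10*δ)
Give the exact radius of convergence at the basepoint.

The factor cos(δ**2/2 + 10*δ) is entire and contributes no finite singular point.
The polynomial part has no poles.
No finite singular points: the Taylor series at 0 converges everywhere.

The radius of convergence is infinite.


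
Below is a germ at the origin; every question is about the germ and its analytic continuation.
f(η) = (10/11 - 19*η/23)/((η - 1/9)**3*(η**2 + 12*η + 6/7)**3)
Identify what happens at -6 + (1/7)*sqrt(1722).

The point is a pole of order 3.

The denominator factor η**2 + 12*η + 6/7 vanishes at -6 + (1/7)*sqrt(1722) and appears to the power 3; the numerator there equals 1484/253 - (19/161)*sqrt(1722), nonzero, and no other factor vanishes.
Hence a pole whose order is the multiplicity, 3.


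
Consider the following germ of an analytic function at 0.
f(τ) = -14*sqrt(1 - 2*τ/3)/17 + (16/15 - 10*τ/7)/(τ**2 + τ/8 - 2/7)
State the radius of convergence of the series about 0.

The radius of convergence is -1/16 + (1/112)*sqrt(3633).

Denominator factor (τ**2 + τ/8 - 2/7): discriminant 519/448, real irrational roots -1/16 + (1/112)*sqrt(3633) and -1/16 - (1/112)*sqrt(3633); poles of order 1, moduli -1/16 + (1/112)*sqrt(3633) and 1/16 + (1/112)*sqrt(3633).
Branch term (-14/17)*sqrt(1 - τ/(3/2)): its argument vanishes at τ = 3/2, a square-root branch point, modulus 3/2.
The radius of convergence is the smallest modulus among the singular points: -1/16 + (1/112)*sqrt(3633).


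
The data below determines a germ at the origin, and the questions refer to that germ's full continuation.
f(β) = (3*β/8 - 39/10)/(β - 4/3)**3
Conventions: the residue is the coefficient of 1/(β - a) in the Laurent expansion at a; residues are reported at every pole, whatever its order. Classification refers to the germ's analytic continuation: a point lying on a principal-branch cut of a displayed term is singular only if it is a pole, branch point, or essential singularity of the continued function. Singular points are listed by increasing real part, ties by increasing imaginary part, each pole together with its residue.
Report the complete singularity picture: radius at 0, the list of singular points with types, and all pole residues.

Denominator factor (β - 4/3)^3: pole of order 3 at 4/3, modulus 4/3.
The radius of convergence is the smallest modulus among the singular points: 4/3.
At the order-3 pole 4/3 set g(β) = (β - (4/3))^3*f(β) = 3*β/8 - 39/10.
Order-3 pole: residue = g''(a)/2; g''(4/3) = 0, so the residue is 0.

Radius of convergence at 0: 4/3.
At 4/3: a pole of order 3; residue 0.


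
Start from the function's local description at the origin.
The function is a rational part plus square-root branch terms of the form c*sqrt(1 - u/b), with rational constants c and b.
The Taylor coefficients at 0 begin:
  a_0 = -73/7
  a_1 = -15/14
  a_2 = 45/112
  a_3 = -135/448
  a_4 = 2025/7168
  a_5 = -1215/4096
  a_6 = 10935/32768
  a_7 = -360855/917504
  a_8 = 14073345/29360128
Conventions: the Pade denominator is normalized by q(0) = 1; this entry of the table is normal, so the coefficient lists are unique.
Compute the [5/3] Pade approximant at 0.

The Pade approximant has numerator coefficients [-73/7, -879/32, -19809/896, -39015/7168, -2025/14336, 1215/229376]; denominator coefficients [1, 81/32, 243/128, 405/1024].

Taylor coefficients needed (read off): a_0 = -73/7, a_1 = -15/14, a_2 = 45/112, a_3 = -135/448, a_4 = 2025/7168, a_5 = -1215/4096, a_6 = 10935/32768, a_7 = -360855/917504, a_8 = 14073345/29360128.
Write the denominator as Q(u) = 1 + q1*u + q2*u^2 + q3*u^3. Requiring Q*f - P = O(u^9) with deg P <= 5 kills the coefficients of u^6..u^8 in Q*f:
  u^6: a_6 + q1*a_5 + q2*a_4 + q3*a_3 = 0, i.e. 10935/32768 + (-1215/4096)*q1 + (2025/7168)*q2 + (-135/448)*q3 = 0.
  u^7: a_7 + q1*a_6 + q2*a_5 + q3*a_4 = 0, i.e. -360855/917504 + (10935/32768)*q1 + (-1215/4096)*q2 + (2025/7168)*q3 = 0.
  u^8: a_8 + q1*a_7 + q2*a_6 + q3*a_5 = 0, i.e. 14073345/29360128 + (-360855/917504)*q1 + (10935/32768)*q2 + (-1215/4096)*q3 = 0.
Solving this linear system: q1 = 81/32, q2 = 243/128, q3 = 405/1024.
The numerator is Q*f truncated at degree 5: P0 = a_0 = -73/7; P1 = a_1 + q1*a_0 = -879/32; P2 = a_2 + q1*a_1 + q2*a_0 = -19809/896; P3 = a_3 + q1*a_2 + q2*a_1 + q3*a_0 = -39015/7168; P4 = a_4 + q1*a_3 + q2*a_2 + q3*a_1 = -2025/14336; P5 = a_5 + q1*a_4 + q2*a_3 + q3*a_2 = 1215/229376.


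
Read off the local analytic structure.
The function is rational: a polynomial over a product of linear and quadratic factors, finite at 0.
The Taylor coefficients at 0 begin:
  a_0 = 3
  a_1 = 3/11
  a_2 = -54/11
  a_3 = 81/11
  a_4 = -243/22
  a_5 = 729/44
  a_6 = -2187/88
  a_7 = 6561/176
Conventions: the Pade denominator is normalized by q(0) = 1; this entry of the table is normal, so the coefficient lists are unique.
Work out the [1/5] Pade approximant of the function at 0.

The Pade approximant has numerator coefficients [3, 1452698601/212888698]; denominator coefficients [1, 42261759/19353518, 27827415/19353518, 19121751/19353518, 11320155/19353518, 10673289/19353518].

Taylor coefficients needed (read off): a_0 = 3, a_1 = 3/11, a_2 = -54/11, a_3 = 81/11, a_4 = -243/22, a_5 = 729/44, a_6 = -2187/88.
Write the denominator as Q(v) = 1 + q1*v + q2*v^2 + q3*v^3 + q4*v^4 + q5*v^5. Requiring Q*f - P = O(v^7) with deg P <= 1 kills the coefficients of v^2..v^6 in Q*f:
  v^2: a_2 + q1*a_1 + q2*a_0 = 0, i.e. -54/11 + (3/11)*q1 + (3)*q2 = 0.
  v^3: a_3 + q1*a_2 + q2*a_1 + q3*a_0 = 0, i.e. 81/11 + (-54/11)*q1 + (3/11)*q2 + (3)*q3 = 0.
  v^4: a_4 + q1*a_3 + q2*a_2 + q3*a_1 + q4*a_0 = 0, i.e. -243/22 + (81/11)*q1 + (-54/11)*q2 + (3/11)*q3 + (3)*q4 = 0.
  v^5: a_5 + q1*a_4 + q2*a_3 + q3*a_2 + q4*a_1 + q5*a_0 = 0, i.e. 729/44 + (-243/22)*q1 + (81/11)*q2 + (-54/11)*q3 + (3/11)*q4 + (3)*q5 = 0.
  v^6: a_6 + q1*a_5 + q2*a_4 + q3*a_3 + q4*a_2 + q5*a_1 = 0, i.e. -2187/88 + (729/44)*q1 + (-243/22)*q2 + (81/11)*q3 + (-54/11)*q4 + (3/11)*q5 = 0.
Solving this linear system: q1 = 42261759/19353518, q2 = 27827415/19353518, q3 = 19121751/19353518, q4 = 11320155/19353518, q5 = 10673289/19353518.
The numerator is Q*f truncated at degree 1: P0 = a_0 = 3; P1 = a_1 + q1*a_0 = 1452698601/212888698.


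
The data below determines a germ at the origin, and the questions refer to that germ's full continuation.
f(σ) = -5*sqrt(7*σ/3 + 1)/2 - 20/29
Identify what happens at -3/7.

The point is an algebraic (square-root) branch point.

The term (-5/2)*sqrt(1 - σ/(-3/7)) has argument 1 - -3/7/(-3/7) = 0 at -3/7: a square-root (algebraic, two-sheeted) branch point; the remaining terms are analytic or single-valued there.


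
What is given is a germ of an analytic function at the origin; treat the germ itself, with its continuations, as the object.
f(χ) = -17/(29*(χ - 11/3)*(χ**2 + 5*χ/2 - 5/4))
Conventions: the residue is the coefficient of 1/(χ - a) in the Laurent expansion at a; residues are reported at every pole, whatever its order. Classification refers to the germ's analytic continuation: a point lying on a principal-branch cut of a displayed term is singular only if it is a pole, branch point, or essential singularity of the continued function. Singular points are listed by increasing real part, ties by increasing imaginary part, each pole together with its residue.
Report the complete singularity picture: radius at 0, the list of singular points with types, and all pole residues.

Radius of convergence at 0: -5/4 + (3/4)*sqrt(5).
At -5/4 - (3/4)*sqrt(5): a pole of order 1; residue 306/22301 - (2006/111505)*sqrt(5).
At -5/4 + (3/4)*sqrt(5): a pole of order 1; residue 306/22301 + (2006/111505)*sqrt(5).
At 11/3: a pole of order 1; residue -612/22301.

Denominator factor (χ**2 + 5*χ/2 - 5/4): discriminant 45/4, real irrational roots -5/4 + (3/4)*sqrt(5) and -5/4 - (3/4)*sqrt(5); poles of order 1, moduli -5/4 + (3/4)*sqrt(5) and 5/4 + (3/4)*sqrt(5).
Denominator factor (χ - 11/3): pole of order 1 at 11/3, modulus 11/3.
The radius of convergence is the smallest modulus among the singular points: -5/4 + (3/4)*sqrt(5).
The factor χ**2 + 5*χ/2 - 5/4 splits as (χ - a)(χ - a') with a = -5/4 - (3/4)*sqrt(5), a' = -5/4 + (3/4)*sqrt(5). At the order-1 pole a set g(χ) = (χ - a)*f(χ) = [-17/(29*(χ - 11/3))] / (χ - a').
Simple pole: residue = g(a) at a = -5/4 - (3/4)*sqrt(5), which is 306/22301 - (2006/111505)*sqrt(5).
The factor χ**2 + 5*χ/2 - 5/4 splits as (χ - a)(χ - a') with a = -5/4 + (3/4)*sqrt(5), a' = -5/4 - (3/4)*sqrt(5). At the order-1 pole a set g(χ) = (χ - a)*f(χ) = [-17/(29*(χ - 11/3))] / (χ - a').
Simple pole: residue = g(a) at a = -5/4 + (3/4)*sqrt(5), which is 306/22301 + (2006/111505)*sqrt(5).
At the order-1 pole 11/3 set g(χ) = (χ - (11/3))*f(χ) = -17/(29*(χ**2 + 5*χ/2 - 5/4)).
Simple pole: residue = g(a) at a = 11/3, which is -612/22301.
List the singular points by increasing real part (a conjugate pair: the negative imaginary part first).
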